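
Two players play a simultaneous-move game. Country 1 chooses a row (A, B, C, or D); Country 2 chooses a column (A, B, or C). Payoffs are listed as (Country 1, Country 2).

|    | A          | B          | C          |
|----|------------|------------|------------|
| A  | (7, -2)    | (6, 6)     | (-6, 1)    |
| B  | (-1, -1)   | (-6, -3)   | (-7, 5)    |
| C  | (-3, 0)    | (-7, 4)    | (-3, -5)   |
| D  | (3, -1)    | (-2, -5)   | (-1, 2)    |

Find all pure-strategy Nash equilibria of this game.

(A, B) and (D, C)

Check mutual best responses: a cell is a NE iff neither player can gain by unilaterally deviating.
Country 1's best responses — vs A: A (payoff 7); vs B: A (payoff 6); vs C: D (payoff -1).
Country 2's best responses — vs A: B (payoff 6); vs B: C (payoff 5); vs C: B (payoff 4); vs D: C (payoff 2).
Mutual best responses occur at (A, B) and (D, C); at each, neither player gains by switching.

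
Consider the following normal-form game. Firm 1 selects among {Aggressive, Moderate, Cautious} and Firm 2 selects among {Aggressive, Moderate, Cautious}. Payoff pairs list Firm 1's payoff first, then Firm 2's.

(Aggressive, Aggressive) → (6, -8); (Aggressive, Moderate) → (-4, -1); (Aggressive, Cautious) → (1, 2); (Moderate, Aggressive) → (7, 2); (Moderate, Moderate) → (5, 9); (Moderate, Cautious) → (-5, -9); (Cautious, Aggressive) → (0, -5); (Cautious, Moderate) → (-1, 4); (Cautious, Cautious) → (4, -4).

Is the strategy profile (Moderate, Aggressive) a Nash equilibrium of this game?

Holding Firm 2 at Aggressive: Firm 1 gets 7 from Moderate, versus 6 from Aggressive, 0 from Cautious. No profitable deviation for Firm 1.
Holding Firm 1 at Moderate: Firm 2 gets 2 from Aggressive but could get 9 by switching to Moderate. Firm 2 has a profitable deviation.

No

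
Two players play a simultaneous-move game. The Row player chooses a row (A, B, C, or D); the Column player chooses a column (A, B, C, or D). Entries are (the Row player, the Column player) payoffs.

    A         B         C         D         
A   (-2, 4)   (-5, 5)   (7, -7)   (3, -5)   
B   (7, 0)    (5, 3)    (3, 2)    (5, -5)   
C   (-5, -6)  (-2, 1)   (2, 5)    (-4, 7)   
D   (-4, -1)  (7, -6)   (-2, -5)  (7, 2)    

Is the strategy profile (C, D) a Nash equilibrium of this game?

Holding the Column player at D: the Row player gets -4 from C but could get 7 by switching to D. The Row player has a profitable deviation.

No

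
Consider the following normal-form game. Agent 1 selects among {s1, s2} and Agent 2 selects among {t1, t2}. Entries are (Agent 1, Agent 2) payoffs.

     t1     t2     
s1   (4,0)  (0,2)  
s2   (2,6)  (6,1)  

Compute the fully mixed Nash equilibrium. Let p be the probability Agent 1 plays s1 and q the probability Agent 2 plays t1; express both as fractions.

Each player's mixing probability is pinned down by making the *other* player indifferent.
Agent 2 indifferent between t1 and t2: p·0 + (1−p)·6 = p·2 + (1−p)·1 ⟹ 6 + (-6)p = 1 + 1p ⟹ p = 5/7.
Agent 1 indifferent between s1 and s2: q·4 + (1−q)·0 = q·2 + (1−q)·6 ⟹ 0 + 4q = 6 + (-4)q ⟹ q = 3/4.

p = 5/7, q = 3/4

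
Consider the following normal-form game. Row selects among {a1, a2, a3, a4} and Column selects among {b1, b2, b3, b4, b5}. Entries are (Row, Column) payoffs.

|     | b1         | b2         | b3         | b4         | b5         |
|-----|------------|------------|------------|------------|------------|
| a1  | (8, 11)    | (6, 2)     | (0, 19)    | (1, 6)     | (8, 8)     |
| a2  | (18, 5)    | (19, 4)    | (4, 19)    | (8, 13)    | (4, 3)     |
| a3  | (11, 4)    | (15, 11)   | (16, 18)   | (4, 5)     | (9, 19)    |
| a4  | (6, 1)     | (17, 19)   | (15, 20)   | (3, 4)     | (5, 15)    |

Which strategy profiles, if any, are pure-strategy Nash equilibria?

(a3, b5)

Find each player's best response to every opponent strategy; NE are the intersections.
Row's best responses — vs b1: a2 (payoff 18); vs b2: a2 (payoff 19); vs b3: a3 (payoff 16); vs b4: a2 (payoff 8); vs b5: a3 (payoff 9).
Column's best responses — vs a1: b3 (payoff 19); vs a2: b3 (payoff 19); vs a3: b5 (payoff 19); vs a4: b3 (payoff 20).
The only mutual best response is (a3, b5); neither player gains by switching there.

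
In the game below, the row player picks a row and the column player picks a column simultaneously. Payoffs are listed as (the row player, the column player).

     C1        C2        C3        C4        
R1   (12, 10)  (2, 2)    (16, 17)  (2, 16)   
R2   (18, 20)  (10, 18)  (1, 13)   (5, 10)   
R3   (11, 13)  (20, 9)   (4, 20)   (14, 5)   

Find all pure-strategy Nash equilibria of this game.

Find each player's best response to every opponent strategy; NE are the intersections.
The row player's best responses — vs C1: R2 (payoff 18); vs C2: R3 (payoff 20); vs C3: R1 (payoff 16); vs C4: R3 (payoff 14).
The column player's best responses — vs R1: C3 (payoff 17); vs R2: C1 (payoff 20); vs R3: C3 (payoff 20).
Mutual best responses occur at (R1, C3) and (R2, C1); at each, neither player gains by switching.

(R1, C3) and (R2, C1)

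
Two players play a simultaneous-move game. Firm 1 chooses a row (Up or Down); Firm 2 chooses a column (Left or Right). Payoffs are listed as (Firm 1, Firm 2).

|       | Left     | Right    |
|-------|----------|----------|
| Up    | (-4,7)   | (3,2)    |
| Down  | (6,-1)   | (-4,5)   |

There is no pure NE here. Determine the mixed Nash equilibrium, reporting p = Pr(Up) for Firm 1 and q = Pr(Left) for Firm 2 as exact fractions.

Each player's mixing probability is pinned down by making the *other* player indifferent.
Firm 2 indifferent between Left and Right: p·7 + (1−p)·(-1) = p·2 + (1−p)·5 ⟹ (-1) + 8p = 5 + (-3)p ⟹ p = 6/11.
Firm 1 indifferent between Up and Down: q·(-4) + (1−q)·3 = q·6 + (1−q)·(-4) ⟹ 3 + (-7)q = (-4) + 10q ⟹ q = 7/17.

p = 6/11, q = 7/17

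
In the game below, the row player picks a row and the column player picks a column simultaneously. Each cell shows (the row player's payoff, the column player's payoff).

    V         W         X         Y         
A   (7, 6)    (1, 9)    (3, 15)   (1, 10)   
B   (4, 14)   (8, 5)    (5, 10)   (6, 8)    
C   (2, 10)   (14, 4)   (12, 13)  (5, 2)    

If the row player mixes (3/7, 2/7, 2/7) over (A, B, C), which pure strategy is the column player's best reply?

X

The column player's best reply maximizes expected payoff against the mix.
V: (3/7)·6 + (2/7)·14 + (2/7)·10 = 66/7
W: (3/7)·9 + (2/7)·5 + (2/7)·4 = 45/7
X: (3/7)·15 + (2/7)·10 + (2/7)·13 = 13
Y: (3/7)·10 + (2/7)·8 + (2/7)·2 = 50/7
Highest expected payoff is 13, from X.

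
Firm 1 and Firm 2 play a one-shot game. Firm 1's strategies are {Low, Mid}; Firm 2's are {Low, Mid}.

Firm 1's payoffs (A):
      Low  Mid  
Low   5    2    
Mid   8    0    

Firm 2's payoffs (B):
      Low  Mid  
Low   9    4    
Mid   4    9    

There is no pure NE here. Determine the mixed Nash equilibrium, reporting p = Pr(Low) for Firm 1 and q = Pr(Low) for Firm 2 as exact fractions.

Each player's mixing probability is pinned down by making the *other* player indifferent.
Firm 2 indifferent between Low and Mid: p·9 + (1−p)·4 = p·4 + (1−p)·9 ⟹ 4 + 5p = 9 + (-5)p ⟹ p = 1/2.
Firm 1 indifferent between Low and Mid: q·5 + (1−q)·2 = q·8 + (1−q)·0 ⟹ 2 + 3q = 0 + 8q ⟹ q = 2/5.

p = 1/2, q = 2/5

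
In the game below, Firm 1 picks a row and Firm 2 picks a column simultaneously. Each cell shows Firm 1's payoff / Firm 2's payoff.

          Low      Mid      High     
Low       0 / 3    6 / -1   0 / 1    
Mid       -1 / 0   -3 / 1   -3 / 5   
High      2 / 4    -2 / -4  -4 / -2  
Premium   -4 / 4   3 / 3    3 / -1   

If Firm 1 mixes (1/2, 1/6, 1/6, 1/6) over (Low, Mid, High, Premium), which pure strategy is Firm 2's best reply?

Compute Firm 2's expected payoff from each pure strategy against the given mix.
Low: (1/2)·3 + (1/6)·0 + (1/6)·4 + (1/6)·4 = 17/6
Mid: (1/2)·(-1) + (1/6)·1 + (1/6)·(-4) + (1/6)·3 = -1/2
High: (1/2)·1 + (1/6)·5 + (1/6)·(-2) + (1/6)·(-1) = 5/6
Highest expected payoff is 17/6, from Low.

Low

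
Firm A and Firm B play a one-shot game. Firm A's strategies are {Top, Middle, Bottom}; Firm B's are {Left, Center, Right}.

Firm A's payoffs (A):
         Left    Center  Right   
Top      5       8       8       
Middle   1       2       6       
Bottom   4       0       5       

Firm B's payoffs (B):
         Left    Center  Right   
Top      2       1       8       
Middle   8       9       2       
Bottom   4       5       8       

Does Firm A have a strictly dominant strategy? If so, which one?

A strategy is strictly dominant if it gives Firm A a strictly higher payoff than every other strategy, against every choice by the opponent.
Top strictly dominates: vs Left: 5 > each of {1, 4}; vs Center: 8 > each of {2, 0}; vs Right: 8 > each of {6, 5}.

Top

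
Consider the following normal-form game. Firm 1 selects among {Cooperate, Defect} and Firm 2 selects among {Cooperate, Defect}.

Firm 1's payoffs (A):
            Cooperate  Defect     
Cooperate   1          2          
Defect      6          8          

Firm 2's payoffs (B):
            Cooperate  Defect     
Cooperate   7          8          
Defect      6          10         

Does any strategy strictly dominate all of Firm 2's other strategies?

Defect

A strategy is strictly dominant if it gives Firm 2 a strictly higher payoff than every other strategy, against every choice by the opponent.
Defect strictly dominates: vs Cooperate: 8 > 7; vs Defect: 10 > 6.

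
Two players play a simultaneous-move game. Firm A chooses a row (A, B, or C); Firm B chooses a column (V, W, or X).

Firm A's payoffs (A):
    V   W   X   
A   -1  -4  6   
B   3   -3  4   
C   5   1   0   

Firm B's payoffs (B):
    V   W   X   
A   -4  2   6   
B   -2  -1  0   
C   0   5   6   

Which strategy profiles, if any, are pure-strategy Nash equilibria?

(A, X)

A profile is a Nash equilibrium when each player is best-responding to the other.
Firm A's best responses — vs V: C (payoff 5); vs W: C (payoff 1); vs X: A (payoff 6).
Firm B's best responses — vs A: X (payoff 6); vs B: X (payoff 0); vs C: X (payoff 6).
The only mutual best response is (A, X); neither player gains by switching there.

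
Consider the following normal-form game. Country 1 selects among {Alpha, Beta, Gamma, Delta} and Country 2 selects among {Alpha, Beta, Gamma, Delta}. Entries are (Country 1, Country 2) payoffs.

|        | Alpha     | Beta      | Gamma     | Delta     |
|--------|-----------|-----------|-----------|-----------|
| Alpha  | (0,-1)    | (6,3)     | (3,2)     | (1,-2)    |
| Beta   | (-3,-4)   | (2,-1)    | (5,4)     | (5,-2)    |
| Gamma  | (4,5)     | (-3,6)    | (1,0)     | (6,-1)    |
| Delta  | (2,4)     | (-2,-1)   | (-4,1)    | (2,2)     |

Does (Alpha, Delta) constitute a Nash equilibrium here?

Holding Country 2 at Delta: Country 1 gets 1 from Alpha but could get 6 by switching to Gamma. Country 1 has a profitable deviation.

No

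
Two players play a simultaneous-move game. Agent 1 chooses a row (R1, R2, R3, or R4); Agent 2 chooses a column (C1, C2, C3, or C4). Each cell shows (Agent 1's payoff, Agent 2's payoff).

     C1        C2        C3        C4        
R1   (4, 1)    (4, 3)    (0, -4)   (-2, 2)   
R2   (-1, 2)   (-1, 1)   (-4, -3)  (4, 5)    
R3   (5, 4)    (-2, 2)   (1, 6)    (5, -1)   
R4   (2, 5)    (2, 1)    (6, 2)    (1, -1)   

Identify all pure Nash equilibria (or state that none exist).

(R1, C2)

Check mutual best responses: a cell is a NE iff neither player can gain by unilaterally deviating.
Agent 1's best responses — vs C1: R3 (payoff 5); vs C2: R1 (payoff 4); vs C3: R4 (payoff 6); vs C4: R3 (payoff 5).
Agent 2's best responses — vs R1: C2 (payoff 3); vs R2: C4 (payoff 5); vs R3: C3 (payoff 6); vs R4: C1 (payoff 5).
The only mutual best response is (R1, C2); neither player gains by switching there.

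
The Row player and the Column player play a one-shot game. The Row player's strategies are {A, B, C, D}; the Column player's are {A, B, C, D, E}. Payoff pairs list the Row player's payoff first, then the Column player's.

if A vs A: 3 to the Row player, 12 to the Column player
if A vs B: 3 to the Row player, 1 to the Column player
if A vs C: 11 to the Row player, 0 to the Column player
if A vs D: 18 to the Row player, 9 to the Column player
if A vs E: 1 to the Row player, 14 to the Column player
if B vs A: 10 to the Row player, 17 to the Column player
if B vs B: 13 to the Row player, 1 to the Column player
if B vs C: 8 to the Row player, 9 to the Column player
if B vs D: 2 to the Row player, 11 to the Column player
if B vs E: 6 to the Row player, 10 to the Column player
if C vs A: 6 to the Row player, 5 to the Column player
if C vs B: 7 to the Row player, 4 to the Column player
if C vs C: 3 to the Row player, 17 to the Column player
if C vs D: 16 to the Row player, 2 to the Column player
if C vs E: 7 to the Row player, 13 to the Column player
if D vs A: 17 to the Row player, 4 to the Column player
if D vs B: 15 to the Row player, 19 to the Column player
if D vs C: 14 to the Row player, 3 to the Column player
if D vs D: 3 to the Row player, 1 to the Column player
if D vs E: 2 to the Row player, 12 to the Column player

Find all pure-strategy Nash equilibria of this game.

(D, B)

Find each player's best response to every opponent strategy; NE are the intersections.
The Row player's best responses — vs A: D (payoff 17); vs B: D (payoff 15); vs C: D (payoff 14); vs D: A (payoff 18); vs E: C (payoff 7).
The Column player's best responses — vs A: E (payoff 14); vs B: A (payoff 17); vs C: C (payoff 17); vs D: B (payoff 19).
The only mutual best response is (D, B); neither player gains by switching there.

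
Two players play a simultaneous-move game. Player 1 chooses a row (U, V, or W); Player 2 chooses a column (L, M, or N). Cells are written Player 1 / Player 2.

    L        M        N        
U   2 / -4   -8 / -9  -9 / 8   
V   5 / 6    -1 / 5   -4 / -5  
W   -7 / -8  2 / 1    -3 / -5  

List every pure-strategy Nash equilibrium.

(V, L) and (W, M)

A profile is a Nash equilibrium when each player is best-responding to the other.
Player 1's best responses — vs L: V (payoff 5); vs M: W (payoff 2); vs N: W (payoff -3).
Player 2's best responses — vs U: N (payoff 8); vs V: L (payoff 6); vs W: M (payoff 1).
Mutual best responses occur at (V, L) and (W, M); at each, neither player gains by switching.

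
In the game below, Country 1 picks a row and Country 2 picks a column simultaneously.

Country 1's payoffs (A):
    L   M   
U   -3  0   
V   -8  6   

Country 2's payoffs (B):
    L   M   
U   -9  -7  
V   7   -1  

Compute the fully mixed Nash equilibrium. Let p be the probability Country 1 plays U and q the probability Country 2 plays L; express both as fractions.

p = 4/5, q = 6/11

In a mixed NE each player is indifferent between their pure strategies, so the opponent's mix sets the indifference.
Country 2 indifferent between L and M: p·(-9) + (1−p)·7 = p·(-7) + (1−p)·(-1) ⟹ 7 + (-16)p = (-1) + (-6)p ⟹ p = 4/5.
Country 1 indifferent between U and V: q·(-3) + (1−q)·0 = q·(-8) + (1−q)·6 ⟹ 0 + (-3)q = 6 + (-14)q ⟹ q = 6/11.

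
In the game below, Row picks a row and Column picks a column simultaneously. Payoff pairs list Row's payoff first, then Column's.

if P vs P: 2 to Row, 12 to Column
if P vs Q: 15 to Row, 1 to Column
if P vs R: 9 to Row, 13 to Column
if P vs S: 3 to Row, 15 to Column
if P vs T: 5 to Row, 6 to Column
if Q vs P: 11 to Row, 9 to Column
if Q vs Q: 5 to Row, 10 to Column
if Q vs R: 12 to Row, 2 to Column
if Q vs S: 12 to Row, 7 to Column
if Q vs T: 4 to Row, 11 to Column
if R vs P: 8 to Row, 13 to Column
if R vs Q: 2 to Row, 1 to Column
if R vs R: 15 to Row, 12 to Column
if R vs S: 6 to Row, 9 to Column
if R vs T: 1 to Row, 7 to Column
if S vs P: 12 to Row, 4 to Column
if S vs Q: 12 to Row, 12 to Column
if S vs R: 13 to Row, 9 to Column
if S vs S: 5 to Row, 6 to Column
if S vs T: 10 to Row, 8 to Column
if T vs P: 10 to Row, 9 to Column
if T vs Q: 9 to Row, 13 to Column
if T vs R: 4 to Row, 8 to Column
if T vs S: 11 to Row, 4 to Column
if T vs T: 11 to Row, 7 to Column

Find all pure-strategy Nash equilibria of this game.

None

Check mutual best responses: a cell is a NE iff neither player can gain by unilaterally deviating.
Row's best responses — vs P: S (payoff 12); vs Q: P (payoff 15); vs R: R (payoff 15); vs S: Q (payoff 12); vs T: T (payoff 11).
Column's best responses — vs P: S (payoff 15); vs Q: T (payoff 11); vs R: P (payoff 13); vs S: Q (payoff 12); vs T: Q (payoff 13).
No cell has both players best-responding. For instance, Row's best reply to Q is P, but against P Column prefers S over Q.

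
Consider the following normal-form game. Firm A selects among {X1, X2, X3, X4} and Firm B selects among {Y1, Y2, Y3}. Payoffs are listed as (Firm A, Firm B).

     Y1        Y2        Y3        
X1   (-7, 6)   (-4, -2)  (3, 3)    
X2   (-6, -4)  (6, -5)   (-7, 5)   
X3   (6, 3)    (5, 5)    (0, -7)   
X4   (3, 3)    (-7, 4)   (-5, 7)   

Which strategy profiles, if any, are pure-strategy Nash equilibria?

None

A profile is a Nash equilibrium when each player is best-responding to the other.
Firm A's best responses — vs Y1: X3 (payoff 6); vs Y2: X2 (payoff 6); vs Y3: X1 (payoff 3).
Firm B's best responses — vs X1: Y1 (payoff 6); vs X2: Y3 (payoff 5); vs X3: Y2 (payoff 5); vs X4: Y3 (payoff 7).
No cell has both players best-responding. For instance, Firm A's best reply to Y1 is X3, but against X3 Firm B prefers Y2 over Y1.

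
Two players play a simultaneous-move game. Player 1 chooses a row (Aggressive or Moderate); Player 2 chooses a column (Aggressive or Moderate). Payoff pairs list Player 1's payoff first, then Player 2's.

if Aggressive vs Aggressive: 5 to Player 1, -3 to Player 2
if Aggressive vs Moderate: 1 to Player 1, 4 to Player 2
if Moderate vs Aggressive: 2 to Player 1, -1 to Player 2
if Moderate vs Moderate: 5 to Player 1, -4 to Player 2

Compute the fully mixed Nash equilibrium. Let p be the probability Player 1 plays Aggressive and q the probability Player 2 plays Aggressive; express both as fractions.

p = 3/10, q = 4/7

Each player's mixing probability is pinned down by making the *other* player indifferent.
Player 2 indifferent between Aggressive and Moderate: p·(-3) + (1−p)·(-1) = p·4 + (1−p)·(-4) ⟹ (-1) + (-2)p = (-4) + 8p ⟹ p = 3/10.
Player 1 indifferent between Aggressive and Moderate: q·5 + (1−q)·1 = q·2 + (1−q)·5 ⟹ 1 + 4q = 5 + (-3)q ⟹ q = 4/7.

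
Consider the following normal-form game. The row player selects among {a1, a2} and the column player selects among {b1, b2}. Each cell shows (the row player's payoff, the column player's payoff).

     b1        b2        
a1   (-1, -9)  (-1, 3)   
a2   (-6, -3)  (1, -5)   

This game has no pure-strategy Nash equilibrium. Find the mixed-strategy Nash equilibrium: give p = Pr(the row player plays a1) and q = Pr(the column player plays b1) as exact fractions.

Each player's mixing probability is pinned down by making the *other* player indifferent.
The column player indifferent between b1 and b2: p·(-9) + (1−p)·(-3) = p·3 + (1−p)·(-5) ⟹ (-3) + (-6)p = (-5) + 8p ⟹ p = 1/7.
The row player indifferent between a1 and a2: q·(-1) + (1−q)·(-1) = q·(-6) + (1−q)·1 ⟹ (-1) + 0q = 1 + (-7)q ⟹ q = 2/7.

p = 1/7, q = 2/7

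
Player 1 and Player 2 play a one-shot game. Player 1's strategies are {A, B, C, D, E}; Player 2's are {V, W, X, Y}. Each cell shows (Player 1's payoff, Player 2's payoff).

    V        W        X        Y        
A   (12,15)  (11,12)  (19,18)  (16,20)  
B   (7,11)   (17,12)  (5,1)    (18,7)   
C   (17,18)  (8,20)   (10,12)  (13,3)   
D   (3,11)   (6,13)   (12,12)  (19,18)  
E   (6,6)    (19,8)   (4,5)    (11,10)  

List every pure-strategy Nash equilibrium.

A profile is a Nash equilibrium when each player is best-responding to the other.
Player 1's best responses — vs V: C (payoff 17); vs W: E (payoff 19); vs X: A (payoff 19); vs Y: D (payoff 19).
Player 2's best responses — vs A: Y (payoff 20); vs B: W (payoff 12); vs C: W (payoff 20); vs D: Y (payoff 18); vs E: Y (payoff 10).
The only mutual best response is (D, Y); neither player gains by switching there.

(D, Y)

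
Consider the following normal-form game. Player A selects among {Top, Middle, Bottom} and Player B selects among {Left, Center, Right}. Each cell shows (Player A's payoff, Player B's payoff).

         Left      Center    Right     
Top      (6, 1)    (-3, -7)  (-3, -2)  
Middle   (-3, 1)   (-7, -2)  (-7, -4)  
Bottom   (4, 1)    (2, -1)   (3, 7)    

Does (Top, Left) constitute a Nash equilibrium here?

Yes

Holding Player B at Left: Player A gets 6 from Top, versus -3 from Middle, 4 from Bottom. No profitable deviation for Player A.
Holding Player A at Top: Player B gets 1 from Left, versus -7 from Center, -2 from Right. No profitable deviation for Player B either.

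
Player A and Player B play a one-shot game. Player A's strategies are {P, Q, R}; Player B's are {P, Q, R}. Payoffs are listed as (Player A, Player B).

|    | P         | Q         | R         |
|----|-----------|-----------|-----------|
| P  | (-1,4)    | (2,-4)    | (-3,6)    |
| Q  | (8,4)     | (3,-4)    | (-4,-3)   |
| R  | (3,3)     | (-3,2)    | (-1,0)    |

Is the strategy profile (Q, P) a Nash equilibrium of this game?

Holding Player B at P: Player A gets 8 from Q, versus -1 from P, 3 from R. No profitable deviation for Player A.
Holding Player A at Q: Player B gets 4 from P, versus -4 from Q, -3 from R. No profitable deviation for Player B either.

Yes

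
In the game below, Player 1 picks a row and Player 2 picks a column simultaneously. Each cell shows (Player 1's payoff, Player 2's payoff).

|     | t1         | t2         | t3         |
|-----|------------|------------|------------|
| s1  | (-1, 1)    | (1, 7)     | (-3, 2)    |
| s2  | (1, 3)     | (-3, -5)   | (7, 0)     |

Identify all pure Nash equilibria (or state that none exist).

(s1, t2) and (s2, t1)

Check mutual best responses: a cell is a NE iff neither player can gain by unilaterally deviating.
Player 1's best responses — vs t1: s2 (payoff 1); vs t2: s1 (payoff 1); vs t3: s2 (payoff 7).
Player 2's best responses — vs s1: t2 (payoff 7); vs s2: t1 (payoff 3).
Mutual best responses occur at (s1, t2) and (s2, t1); at each, neither player gains by switching.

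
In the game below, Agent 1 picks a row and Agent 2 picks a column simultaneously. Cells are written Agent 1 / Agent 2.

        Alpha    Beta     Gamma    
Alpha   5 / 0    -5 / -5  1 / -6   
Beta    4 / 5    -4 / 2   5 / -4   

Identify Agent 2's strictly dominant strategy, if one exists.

Check whether one of Agent 2's strategies beats all alternatives regardless of what the opponent does.
Alpha strictly dominates: vs Alpha: 0 > each of {-5, -6}; vs Beta: 5 > each of {2, -4}.

Alpha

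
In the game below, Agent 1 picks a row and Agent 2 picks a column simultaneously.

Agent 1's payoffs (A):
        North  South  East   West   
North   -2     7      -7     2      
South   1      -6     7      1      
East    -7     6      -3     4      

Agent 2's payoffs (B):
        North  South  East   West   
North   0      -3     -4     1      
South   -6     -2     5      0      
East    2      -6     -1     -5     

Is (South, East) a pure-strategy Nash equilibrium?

Holding Agent 2 at East: Agent 1 gets 7 from South, versus -7 from North, -3 from East. No profitable deviation for Agent 1.
Holding Agent 1 at South: Agent 2 gets 5 from East, versus -6 from North, -2 from South, 0 from West. No profitable deviation for Agent 2 either.

Yes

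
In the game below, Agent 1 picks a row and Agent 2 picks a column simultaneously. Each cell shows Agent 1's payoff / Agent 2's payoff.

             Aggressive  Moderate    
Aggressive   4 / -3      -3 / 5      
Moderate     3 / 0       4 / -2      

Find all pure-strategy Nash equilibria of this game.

There is no pure-strategy Nash equilibrium

Find each player's best response to every opponent strategy; NE are the intersections.
Agent 1's best responses — vs Aggressive: Aggressive (payoff 4); vs Moderate: Moderate (payoff 4).
Agent 2's best responses — vs Aggressive: Moderate (payoff 5); vs Moderate: Aggressive (payoff 0).
No cell has both players best-responding. For instance, Agent 1's best reply to Moderate is Moderate, but against Moderate Agent 2 prefers Aggressive over Moderate.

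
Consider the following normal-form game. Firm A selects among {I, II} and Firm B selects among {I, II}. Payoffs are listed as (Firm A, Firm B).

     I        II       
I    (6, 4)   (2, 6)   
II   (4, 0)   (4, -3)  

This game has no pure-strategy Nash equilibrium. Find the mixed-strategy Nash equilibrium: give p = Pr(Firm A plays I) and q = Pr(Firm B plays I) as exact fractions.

p = 3/5, q = 1/2

In a mixed NE each player is indifferent between their pure strategies, so the opponent's mix sets the indifference.
Firm B indifferent between I and II: p·4 + (1−p)·0 = p·6 + (1−p)·(-3) ⟹ 0 + 4p = (-3) + 9p ⟹ p = 3/5.
Firm A indifferent between I and II: q·6 + (1−q)·2 = q·4 + (1−q)·4 ⟹ 2 + 4q = 4 + 0q ⟹ q = 1/2.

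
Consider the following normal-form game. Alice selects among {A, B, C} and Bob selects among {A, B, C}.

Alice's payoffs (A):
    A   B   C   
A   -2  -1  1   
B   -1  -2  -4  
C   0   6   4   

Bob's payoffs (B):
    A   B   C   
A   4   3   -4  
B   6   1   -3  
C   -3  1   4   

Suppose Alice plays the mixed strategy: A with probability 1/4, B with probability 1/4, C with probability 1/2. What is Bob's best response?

B

Bob's best reply maximizes expected payoff against the mix.
A: (1/4)·4 + (1/4)·6 + (1/2)·(-3) = 1
B: (1/4)·3 + (1/4)·1 + (1/2)·1 = 3/2
C: (1/4)·(-4) + (1/4)·(-3) + (1/2)·4 = 1/4
Highest expected payoff is 3/2, from B.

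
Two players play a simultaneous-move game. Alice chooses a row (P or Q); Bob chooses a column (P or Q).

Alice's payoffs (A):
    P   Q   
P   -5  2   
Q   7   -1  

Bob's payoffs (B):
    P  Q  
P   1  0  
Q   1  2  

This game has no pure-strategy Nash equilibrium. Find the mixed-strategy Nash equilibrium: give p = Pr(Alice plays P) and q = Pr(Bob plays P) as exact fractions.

p = 1/2, q = 1/5

In a mixed NE each player is indifferent between their pure strategies, so the opponent's mix sets the indifference.
Bob indifferent between P and Q: p·1 + (1−p)·1 = p·0 + (1−p)·2 ⟹ 1 + 0p = 2 + (-2)p ⟹ p = 1/2.
Alice indifferent between P and Q: q·(-5) + (1−q)·2 = q·7 + (1−q)·(-1) ⟹ 2 + (-7)q = (-1) + 8q ⟹ q = 1/5.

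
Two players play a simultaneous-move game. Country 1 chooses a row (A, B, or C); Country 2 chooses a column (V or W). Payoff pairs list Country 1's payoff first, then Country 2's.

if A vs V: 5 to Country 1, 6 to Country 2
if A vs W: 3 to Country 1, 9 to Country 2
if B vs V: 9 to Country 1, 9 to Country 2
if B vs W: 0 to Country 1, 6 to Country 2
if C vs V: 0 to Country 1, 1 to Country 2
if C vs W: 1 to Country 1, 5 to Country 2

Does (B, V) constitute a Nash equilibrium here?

Yes

Holding Country 2 at V: Country 1 gets 9 from B, versus 5 from A, 0 from C. No profitable deviation for Country 1.
Holding Country 1 at B: Country 2 gets 9 from V, versus 6 from W. No profitable deviation for Country 2 either.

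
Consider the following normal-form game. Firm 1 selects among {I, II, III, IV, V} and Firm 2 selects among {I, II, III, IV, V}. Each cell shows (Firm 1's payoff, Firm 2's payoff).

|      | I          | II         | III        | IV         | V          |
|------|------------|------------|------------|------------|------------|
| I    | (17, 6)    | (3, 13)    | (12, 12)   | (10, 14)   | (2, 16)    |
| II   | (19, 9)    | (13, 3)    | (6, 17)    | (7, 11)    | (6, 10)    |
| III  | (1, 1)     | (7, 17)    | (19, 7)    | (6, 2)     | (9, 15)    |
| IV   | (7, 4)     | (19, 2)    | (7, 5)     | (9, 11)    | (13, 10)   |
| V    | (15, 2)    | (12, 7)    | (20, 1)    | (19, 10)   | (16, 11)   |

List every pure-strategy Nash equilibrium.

(V, V)

Find each player's best response to every opponent strategy; NE are the intersections.
Firm 1's best responses — vs I: II (payoff 19); vs II: IV (payoff 19); vs III: V (payoff 20); vs IV: V (payoff 19); vs V: V (payoff 16).
Firm 2's best responses — vs I: V (payoff 16); vs II: III (payoff 17); vs III: II (payoff 17); vs IV: IV (payoff 11); vs V: V (payoff 11).
The only mutual best response is (V, V); neither player gains by switching there.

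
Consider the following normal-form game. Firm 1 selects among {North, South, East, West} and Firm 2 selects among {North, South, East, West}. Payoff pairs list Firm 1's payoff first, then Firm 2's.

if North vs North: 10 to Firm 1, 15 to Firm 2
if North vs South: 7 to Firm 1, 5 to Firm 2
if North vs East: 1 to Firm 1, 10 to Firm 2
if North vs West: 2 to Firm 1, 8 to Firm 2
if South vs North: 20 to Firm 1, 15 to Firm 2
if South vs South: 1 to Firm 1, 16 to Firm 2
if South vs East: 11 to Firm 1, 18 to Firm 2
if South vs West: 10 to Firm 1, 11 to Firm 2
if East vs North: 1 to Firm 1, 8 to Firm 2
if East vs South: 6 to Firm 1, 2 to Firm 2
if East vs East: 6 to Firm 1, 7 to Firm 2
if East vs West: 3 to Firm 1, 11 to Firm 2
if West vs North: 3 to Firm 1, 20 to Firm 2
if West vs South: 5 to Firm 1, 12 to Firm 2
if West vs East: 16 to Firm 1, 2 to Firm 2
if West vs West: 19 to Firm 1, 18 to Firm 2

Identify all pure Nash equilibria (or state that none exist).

A profile is a Nash equilibrium when each player is best-responding to the other.
Firm 1's best responses — vs North: South (payoff 20); vs South: North (payoff 7); vs East: West (payoff 16); vs West: West (payoff 19).
Firm 2's best responses — vs North: North (payoff 15); vs South: East (payoff 18); vs East: West (payoff 11); vs West: North (payoff 20).
No cell has both players best-responding. For instance, Firm 1's best reply to North is South, but against South Firm 2 prefers East over North.

No pure-strategy Nash equilibrium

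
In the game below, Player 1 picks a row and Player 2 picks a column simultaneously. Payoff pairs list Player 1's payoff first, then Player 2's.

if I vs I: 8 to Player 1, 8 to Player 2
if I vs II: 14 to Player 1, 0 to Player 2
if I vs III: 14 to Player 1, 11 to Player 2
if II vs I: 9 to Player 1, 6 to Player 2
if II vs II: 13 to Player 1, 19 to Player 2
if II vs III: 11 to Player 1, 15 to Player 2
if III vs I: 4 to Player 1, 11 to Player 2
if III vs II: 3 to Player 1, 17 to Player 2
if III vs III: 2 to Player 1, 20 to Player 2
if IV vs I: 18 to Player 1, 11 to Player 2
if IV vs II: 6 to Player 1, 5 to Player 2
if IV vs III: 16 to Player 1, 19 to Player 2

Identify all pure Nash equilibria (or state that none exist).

(IV, III)

Find each player's best response to every opponent strategy; NE are the intersections.
Player 1's best responses — vs I: IV (payoff 18); vs II: I (payoff 14); vs III: IV (payoff 16).
Player 2's best responses — vs I: III (payoff 11); vs II: II (payoff 19); vs III: III (payoff 20); vs IV: III (payoff 19).
The only mutual best response is (IV, III); neither player gains by switching there.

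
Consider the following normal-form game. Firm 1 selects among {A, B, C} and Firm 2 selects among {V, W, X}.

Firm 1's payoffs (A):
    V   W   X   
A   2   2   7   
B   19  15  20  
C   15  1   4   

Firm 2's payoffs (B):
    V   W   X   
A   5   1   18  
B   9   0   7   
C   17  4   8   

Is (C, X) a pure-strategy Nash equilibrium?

Holding Firm 2 at X: Firm 1 gets 4 from C but could get 20 by switching to B. Firm 1 has a profitable deviation.

No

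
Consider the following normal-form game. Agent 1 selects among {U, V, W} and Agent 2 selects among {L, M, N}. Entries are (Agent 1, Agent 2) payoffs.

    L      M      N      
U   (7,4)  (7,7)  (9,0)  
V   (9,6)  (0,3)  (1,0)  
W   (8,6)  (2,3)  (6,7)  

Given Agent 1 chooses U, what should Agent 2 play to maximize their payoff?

M

With Agent 1 fixed at U, Agent 2's payoffs are: L → 4, M → 7, N → 0.
The maximum is 7, achieved by M.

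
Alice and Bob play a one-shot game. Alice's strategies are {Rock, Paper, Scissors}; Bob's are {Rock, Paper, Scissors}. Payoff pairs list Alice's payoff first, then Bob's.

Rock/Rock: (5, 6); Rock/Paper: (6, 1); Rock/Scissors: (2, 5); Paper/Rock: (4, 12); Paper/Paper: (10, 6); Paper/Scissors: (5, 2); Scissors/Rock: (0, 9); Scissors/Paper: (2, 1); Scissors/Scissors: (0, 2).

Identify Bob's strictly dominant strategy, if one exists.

A strategy is strictly dominant if it gives Bob a strictly higher payoff than every other strategy, against every choice by the opponent.
Rock strictly dominates: vs Rock: 6 > each of {1, 5}; vs Paper: 12 > each of {6, 2}; vs Scissors: 9 > each of {1, 2}.

Rock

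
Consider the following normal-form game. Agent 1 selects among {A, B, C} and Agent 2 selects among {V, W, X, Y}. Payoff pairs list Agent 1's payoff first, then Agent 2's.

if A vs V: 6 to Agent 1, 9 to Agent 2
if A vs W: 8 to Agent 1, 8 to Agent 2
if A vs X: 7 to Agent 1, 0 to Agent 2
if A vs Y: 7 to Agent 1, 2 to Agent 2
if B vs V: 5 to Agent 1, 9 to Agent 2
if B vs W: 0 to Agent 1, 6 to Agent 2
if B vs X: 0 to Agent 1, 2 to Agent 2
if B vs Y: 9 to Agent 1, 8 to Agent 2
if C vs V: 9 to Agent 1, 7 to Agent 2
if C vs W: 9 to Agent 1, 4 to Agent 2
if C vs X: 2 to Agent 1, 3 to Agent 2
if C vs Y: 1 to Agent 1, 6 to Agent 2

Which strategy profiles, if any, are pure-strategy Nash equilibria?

(C, V)

Check mutual best responses: a cell is a NE iff neither player can gain by unilaterally deviating.
Agent 1's best responses — vs V: C (payoff 9); vs W: C (payoff 9); vs X: A (payoff 7); vs Y: B (payoff 9).
Agent 2's best responses — vs A: V (payoff 9); vs B: V (payoff 9); vs C: V (payoff 7).
The only mutual best response is (C, V); neither player gains by switching there.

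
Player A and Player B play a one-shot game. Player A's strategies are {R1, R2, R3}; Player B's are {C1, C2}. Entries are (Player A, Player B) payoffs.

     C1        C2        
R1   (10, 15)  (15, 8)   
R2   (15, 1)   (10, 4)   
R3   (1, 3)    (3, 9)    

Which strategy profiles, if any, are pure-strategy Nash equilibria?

Find each player's best response to every opponent strategy; NE are the intersections.
Player A's best responses — vs C1: R2 (payoff 15); vs C2: R1 (payoff 15).
Player B's best responses — vs R1: C1 (payoff 15); vs R2: C2 (payoff 4); vs R3: C2 (payoff 9).
No cell has both players best-responding. For instance, Player A's best reply to C2 is R1, but against R1 Player B prefers C1 over C2.

There is no pure-strategy Nash equilibrium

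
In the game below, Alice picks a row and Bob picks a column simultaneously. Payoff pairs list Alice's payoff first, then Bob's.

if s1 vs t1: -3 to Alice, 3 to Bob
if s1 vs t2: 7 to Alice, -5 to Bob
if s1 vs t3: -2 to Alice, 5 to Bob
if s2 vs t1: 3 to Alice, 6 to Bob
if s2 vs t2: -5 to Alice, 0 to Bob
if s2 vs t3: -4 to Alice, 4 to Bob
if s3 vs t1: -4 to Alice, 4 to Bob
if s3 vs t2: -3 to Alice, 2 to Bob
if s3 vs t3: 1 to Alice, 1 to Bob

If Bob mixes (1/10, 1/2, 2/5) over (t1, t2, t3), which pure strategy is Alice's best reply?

Alice's best reply maximizes expected payoff against the mix.
s1: (1/10)·(-3) + (1/2)·7 + (2/5)·(-2) = 12/5
s2: (1/10)·3 + (1/2)·(-5) + (2/5)·(-4) = -19/5
s3: (1/10)·(-4) + (1/2)·(-3) + (2/5)·1 = -3/2
Highest expected payoff is 12/5, from s1.

s1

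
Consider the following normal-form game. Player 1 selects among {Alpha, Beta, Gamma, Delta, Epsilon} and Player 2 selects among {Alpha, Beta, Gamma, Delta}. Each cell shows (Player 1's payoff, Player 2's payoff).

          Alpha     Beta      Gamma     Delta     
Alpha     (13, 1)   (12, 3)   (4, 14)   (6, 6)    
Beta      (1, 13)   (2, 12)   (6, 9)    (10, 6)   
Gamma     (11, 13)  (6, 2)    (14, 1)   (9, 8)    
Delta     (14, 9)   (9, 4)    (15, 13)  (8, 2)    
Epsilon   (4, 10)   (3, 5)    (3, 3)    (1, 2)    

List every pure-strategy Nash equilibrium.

Check mutual best responses: a cell is a NE iff neither player can gain by unilaterally deviating.
Player 1's best responses — vs Alpha: Delta (payoff 14); vs Beta: Alpha (payoff 12); vs Gamma: Delta (payoff 15); vs Delta: Beta (payoff 10).
Player 2's best responses — vs Alpha: Gamma (payoff 14); vs Beta: Alpha (payoff 13); vs Gamma: Alpha (payoff 13); vs Delta: Gamma (payoff 13); vs Epsilon: Alpha (payoff 10).
The only mutual best response is (Delta, Gamma); neither player gains by switching there.

(Delta, Gamma)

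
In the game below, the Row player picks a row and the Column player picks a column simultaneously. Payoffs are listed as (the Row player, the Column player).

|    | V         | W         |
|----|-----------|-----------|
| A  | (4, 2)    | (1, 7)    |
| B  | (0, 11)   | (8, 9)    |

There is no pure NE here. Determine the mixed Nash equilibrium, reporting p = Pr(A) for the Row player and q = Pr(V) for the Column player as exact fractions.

p = 2/7, q = 7/11

In a mixed NE each player is indifferent between their pure strategies, so the opponent's mix sets the indifference.
The Column player indifferent between V and W: p·2 + (1−p)·11 = p·7 + (1−p)·9 ⟹ 11 + (-9)p = 9 + (-2)p ⟹ p = 2/7.
The Row player indifferent between A and B: q·4 + (1−q)·1 = q·0 + (1−q)·8 ⟹ 1 + 3q = 8 + (-8)q ⟹ q = 7/11.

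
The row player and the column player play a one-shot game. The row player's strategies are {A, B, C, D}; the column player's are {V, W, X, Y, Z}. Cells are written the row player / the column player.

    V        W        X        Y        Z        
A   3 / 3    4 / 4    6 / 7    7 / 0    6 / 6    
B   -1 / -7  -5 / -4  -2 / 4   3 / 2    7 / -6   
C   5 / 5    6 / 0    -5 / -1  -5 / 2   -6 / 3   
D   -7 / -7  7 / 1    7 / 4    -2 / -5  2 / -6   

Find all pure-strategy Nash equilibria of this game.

Check mutual best responses: a cell is a NE iff neither player can gain by unilaterally deviating.
The row player's best responses — vs V: C (payoff 5); vs W: D (payoff 7); vs X: D (payoff 7); vs Y: A (payoff 7); vs Z: B (payoff 7).
The column player's best responses — vs A: X (payoff 7); vs B: X (payoff 4); vs C: V (payoff 5); vs D: X (payoff 4).
Mutual best responses occur at (C, V) and (D, X); at each, neither player gains by switching.

(C, V) and (D, X)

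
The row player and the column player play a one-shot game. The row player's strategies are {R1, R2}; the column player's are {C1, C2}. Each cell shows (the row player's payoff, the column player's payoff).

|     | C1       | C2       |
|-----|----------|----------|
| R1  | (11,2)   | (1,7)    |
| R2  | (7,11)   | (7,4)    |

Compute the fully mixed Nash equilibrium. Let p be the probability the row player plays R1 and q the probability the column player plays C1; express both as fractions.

p = 7/12, q = 3/5

Each player's mixing probability is pinned down by making the *other* player indifferent.
The column player indifferent between C1 and C2: p·2 + (1−p)·11 = p·7 + (1−p)·4 ⟹ 11 + (-9)p = 4 + 3p ⟹ p = 7/12.
The row player indifferent between R1 and R2: q·11 + (1−q)·1 = q·7 + (1−q)·7 ⟹ 1 + 10q = 7 + 0q ⟹ q = 3/5.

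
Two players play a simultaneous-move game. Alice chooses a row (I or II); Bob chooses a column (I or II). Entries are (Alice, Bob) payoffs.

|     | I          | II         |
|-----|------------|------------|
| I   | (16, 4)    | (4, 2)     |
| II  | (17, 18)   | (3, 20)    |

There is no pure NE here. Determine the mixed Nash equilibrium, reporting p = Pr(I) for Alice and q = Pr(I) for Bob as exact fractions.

Each player's mixing probability is pinned down by making the *other* player indifferent.
Bob indifferent between I and II: p·4 + (1−p)·18 = p·2 + (1−p)·20 ⟹ 18 + (-14)p = 20 + (-18)p ⟹ p = 1/2.
Alice indifferent between I and II: q·16 + (1−q)·4 = q·17 + (1−q)·3 ⟹ 4 + 12q = 3 + 14q ⟹ q = 1/2.

p = 1/2, q = 1/2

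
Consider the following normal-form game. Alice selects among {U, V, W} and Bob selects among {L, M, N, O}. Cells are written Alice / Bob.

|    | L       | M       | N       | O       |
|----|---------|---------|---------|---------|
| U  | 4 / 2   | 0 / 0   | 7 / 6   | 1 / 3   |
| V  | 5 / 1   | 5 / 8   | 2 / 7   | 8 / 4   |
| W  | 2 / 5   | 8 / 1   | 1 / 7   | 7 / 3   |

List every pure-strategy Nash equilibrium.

(U, N)

Check mutual best responses: a cell is a NE iff neither player can gain by unilaterally deviating.
Alice's best responses — vs L: V (payoff 5); vs M: W (payoff 8); vs N: U (payoff 7); vs O: V (payoff 8).
Bob's best responses — vs U: N (payoff 6); vs V: M (payoff 8); vs W: N (payoff 7).
The only mutual best response is (U, N); neither player gains by switching there.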